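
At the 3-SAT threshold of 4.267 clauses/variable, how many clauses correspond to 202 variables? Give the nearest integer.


The 3-SAT phase transition occurs at approximately 4.267 clauses per variable.
m = 4.267 * 202 = 861.934.
Rounded to nearest integer: 862.

862


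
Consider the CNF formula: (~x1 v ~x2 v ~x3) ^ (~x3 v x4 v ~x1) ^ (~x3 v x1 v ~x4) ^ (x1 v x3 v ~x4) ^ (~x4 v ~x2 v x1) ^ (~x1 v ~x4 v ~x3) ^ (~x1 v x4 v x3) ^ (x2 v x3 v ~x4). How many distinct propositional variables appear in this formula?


Identify each distinct variable in the formula.
Variables found: x1, x2, x3, x4.
Total distinct variables = 4.

4


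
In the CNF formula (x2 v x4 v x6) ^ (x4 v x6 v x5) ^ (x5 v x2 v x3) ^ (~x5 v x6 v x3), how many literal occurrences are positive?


Scan each clause for unnegated literals.
Clause 1: 3 positive; Clause 2: 3 positive; Clause 3: 3 positive; Clause 4: 2 positive.
Total positive literal occurrences = 11.

11


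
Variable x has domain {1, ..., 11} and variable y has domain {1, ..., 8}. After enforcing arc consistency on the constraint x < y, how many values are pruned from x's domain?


For the constraint x < y, x needs a supporting value in y's domain.
x can be at most 7 (one less than y's maximum).
Valid x values from domain: 7 out of 11.
Pruned = 11 - 7 = 4.

4


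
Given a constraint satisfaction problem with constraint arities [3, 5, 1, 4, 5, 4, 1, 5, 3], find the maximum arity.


The arities are: 3, 5, 1, 4, 5, 4, 1, 5, 3.
Scan for the maximum value.
Maximum arity = 5.

5


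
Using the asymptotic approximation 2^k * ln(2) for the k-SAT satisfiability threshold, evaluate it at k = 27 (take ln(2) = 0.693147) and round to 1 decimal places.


Using the asymptotic formula: threshold ~ 2^k * ln(2).
2^27 = 134217728.
134217728 * 0.693147 = 93032615.5.

93032615.5


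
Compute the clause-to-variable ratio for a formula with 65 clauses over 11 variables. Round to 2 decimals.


Clause-to-variable ratio = clauses / variables.
65 / 11 = 5.91.

5.91


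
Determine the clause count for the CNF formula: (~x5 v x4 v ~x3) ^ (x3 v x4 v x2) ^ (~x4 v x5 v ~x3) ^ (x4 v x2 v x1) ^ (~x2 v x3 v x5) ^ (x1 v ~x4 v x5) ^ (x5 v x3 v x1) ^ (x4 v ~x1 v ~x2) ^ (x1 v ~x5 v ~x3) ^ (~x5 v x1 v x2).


Each group enclosed in parentheses joined by ^ is one clause.
Counting the conjuncts: 10 clauses.

10


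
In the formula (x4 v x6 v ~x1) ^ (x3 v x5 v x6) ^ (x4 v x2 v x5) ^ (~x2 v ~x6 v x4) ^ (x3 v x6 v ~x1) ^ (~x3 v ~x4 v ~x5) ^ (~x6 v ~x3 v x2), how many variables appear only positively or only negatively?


A pure literal appears in only one polarity across all clauses.
Pure literals: x1 (negative only).
Count = 1.

1


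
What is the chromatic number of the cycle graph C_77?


An odd cycle cannot be 2-colored: alternating two colors around the cycle returns to the start with a conflict.
Since 77 is odd, three colors are required (and three suffice).
Chromatic number = 3.

3


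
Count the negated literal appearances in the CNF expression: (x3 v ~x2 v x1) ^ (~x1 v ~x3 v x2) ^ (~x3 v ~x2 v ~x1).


Scan each clause for negated literals.
Clause 1: 1 negative; Clause 2: 2 negative; Clause 3: 3 negative.
Total negative literal occurrences = 6.

6


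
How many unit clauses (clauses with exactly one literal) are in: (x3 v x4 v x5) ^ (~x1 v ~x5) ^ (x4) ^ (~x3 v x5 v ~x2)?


A unit clause contains exactly one literal.
Unit clauses found: (x4).
Count = 1.

1


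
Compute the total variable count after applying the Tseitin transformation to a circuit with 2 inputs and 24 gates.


The Tseitin transformation introduces one auxiliary variable per gate.
Total variables = inputs + gates = 2 + 24 = 26.

26


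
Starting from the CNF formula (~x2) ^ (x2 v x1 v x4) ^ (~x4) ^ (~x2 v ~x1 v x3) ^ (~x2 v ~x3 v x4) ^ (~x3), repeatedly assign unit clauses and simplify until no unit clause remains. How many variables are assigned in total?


Unit propagation repeatedly assigns the literal in any unit clause, then simplifies.
Assignments in order: x2 = F, x4 = F, x1 = T, x3 = F.
No further unit clauses remain.
Total variables assigned = 4.

4


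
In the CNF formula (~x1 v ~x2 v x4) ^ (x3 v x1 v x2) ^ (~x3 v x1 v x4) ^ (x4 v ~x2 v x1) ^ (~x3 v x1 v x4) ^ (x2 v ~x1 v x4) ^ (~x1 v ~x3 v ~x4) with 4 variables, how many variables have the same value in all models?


Find all satisfying assignments: 5 model(s).
Check which variables have the same value in every model.
Fixed variables: x4=T.
Backbone size = 1.

1


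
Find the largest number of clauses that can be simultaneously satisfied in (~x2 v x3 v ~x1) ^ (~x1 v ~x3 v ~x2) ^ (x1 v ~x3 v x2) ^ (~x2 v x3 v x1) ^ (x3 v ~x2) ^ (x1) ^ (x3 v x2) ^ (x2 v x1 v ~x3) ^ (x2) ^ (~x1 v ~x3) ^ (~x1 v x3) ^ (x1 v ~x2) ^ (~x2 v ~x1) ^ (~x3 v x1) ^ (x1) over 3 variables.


Enumerate all 8 truth assignments.
For each, count how many of the 15 clauses are satisfied.
The formula is not fully satisfiable, so the maximum is below 15.
Maximum simultaneously satisfiable clauses = 13.

13


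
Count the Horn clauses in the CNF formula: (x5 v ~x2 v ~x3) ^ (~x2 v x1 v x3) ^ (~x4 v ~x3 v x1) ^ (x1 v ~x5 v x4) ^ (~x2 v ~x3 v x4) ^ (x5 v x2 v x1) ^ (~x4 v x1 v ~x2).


A Horn clause has at most one positive literal.
Clause 1: 1 positive lit(s) -> Horn
Clause 2: 2 positive lit(s) -> not Horn
Clause 3: 1 positive lit(s) -> Horn
Clause 4: 2 positive lit(s) -> not Horn
Clause 5: 1 positive lit(s) -> Horn
Clause 6: 3 positive lit(s) -> not Horn
Clause 7: 1 positive lit(s) -> Horn
Total Horn clauses = 4.

4


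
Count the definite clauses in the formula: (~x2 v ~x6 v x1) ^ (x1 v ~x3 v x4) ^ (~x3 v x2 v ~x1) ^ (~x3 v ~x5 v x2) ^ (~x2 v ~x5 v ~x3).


A definite clause has exactly one positive literal.
Clause 1: 1 positive -> definite
Clause 2: 2 positive -> not definite
Clause 3: 1 positive -> definite
Clause 4: 1 positive -> definite
Clause 5: 0 positive -> not definite
Definite clause count = 3.

3


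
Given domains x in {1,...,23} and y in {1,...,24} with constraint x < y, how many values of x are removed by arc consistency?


For the constraint x < y, x needs a supporting value in y's domain.
x can be at most 23 (one less than y's maximum).
Valid x values from domain: 23 out of 23.
Pruned = 23 - 23 = 0.

0


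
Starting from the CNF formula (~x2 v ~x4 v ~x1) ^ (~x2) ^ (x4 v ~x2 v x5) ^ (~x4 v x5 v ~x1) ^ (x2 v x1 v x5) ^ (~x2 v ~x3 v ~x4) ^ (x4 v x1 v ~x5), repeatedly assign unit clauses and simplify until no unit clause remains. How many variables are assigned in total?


Unit propagation repeatedly assigns the literal in any unit clause, then simplifies.
Assignments in order: x2 = F.
No further unit clauses remain.
Total variables assigned = 1.

1


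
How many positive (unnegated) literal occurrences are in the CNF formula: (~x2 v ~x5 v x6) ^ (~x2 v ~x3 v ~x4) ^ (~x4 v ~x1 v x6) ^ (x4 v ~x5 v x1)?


Scan each clause for unnegated literals.
Clause 1: 1 positive; Clause 2: 0 positive; Clause 3: 1 positive; Clause 4: 2 positive.
Total positive literal occurrences = 4.

4


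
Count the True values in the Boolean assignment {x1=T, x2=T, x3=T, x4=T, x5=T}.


The weight is the number of variables assigned True.
True variables: x1, x2, x3, x4, x5.
Weight = 5.

5


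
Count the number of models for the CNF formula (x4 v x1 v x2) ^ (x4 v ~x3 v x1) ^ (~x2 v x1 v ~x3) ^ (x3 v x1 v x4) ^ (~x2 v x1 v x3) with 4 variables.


Enumerate all 16 truth assignments over 4 variables.
Test each against every clause.
Satisfying assignments found: 10.

10


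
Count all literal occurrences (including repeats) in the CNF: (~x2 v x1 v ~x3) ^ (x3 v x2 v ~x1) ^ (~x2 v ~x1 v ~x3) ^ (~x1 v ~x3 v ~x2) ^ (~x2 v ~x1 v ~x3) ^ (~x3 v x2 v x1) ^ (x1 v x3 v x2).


Clause lengths: 3, 3, 3, 3, 3, 3, 3.
Sum = 3 + 3 + 3 + 3 + 3 + 3 + 3 = 21.

21


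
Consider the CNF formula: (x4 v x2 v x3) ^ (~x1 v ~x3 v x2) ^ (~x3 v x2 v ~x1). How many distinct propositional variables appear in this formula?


Identify each distinct variable in the formula.
Variables found: x1, x2, x3, x4.
Total distinct variables = 4.

4


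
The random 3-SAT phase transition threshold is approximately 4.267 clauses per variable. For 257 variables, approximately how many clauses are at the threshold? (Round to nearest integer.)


The 3-SAT phase transition occurs at approximately 4.267 clauses per variable.
m = 4.267 * 257 = 1096.619.
Rounded to nearest integer: 1097.

1097


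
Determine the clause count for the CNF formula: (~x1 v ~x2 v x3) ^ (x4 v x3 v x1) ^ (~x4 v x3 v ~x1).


Each group enclosed in parentheses joined by ^ is one clause.
Counting the conjuncts: 3 clauses.

3


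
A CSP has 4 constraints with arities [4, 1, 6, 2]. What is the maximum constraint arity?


The arities are: 4, 1, 6, 2.
Scan for the maximum value.
Maximum arity = 6.

6


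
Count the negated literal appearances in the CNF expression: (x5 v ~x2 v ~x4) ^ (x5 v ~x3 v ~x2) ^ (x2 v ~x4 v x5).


Scan each clause for negated literals.
Clause 1: 2 negative; Clause 2: 2 negative; Clause 3: 1 negative.
Total negative literal occurrences = 5.

5


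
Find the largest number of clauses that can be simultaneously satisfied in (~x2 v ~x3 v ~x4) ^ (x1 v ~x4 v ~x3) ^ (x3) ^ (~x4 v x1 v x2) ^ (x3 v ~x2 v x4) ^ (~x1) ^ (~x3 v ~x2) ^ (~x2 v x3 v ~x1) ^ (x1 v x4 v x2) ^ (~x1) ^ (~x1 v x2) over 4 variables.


Enumerate all 16 truth assignments.
For each, count how many of the 11 clauses are satisfied.
The formula is not fully satisfiable, so the maximum is below 11.
Maximum simultaneously satisfiable clauses = 10.

10


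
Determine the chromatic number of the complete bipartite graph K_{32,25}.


K_{32,25} is bipartite by definition: the two parts are independent sets, with every edge crossing between them.
Color all vertices in one part with color 1 and all vertices in the other part with color 2.
Since the graph has at least one edge, one color does not suffice.
Chromatic number = 2.

2


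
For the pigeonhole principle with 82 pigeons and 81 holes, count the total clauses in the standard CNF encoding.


The PHP encoding has two parts:
1) At-least-one-hole clauses: 82 (one per pigeon, each with 81 literals).
2) At-most-one-pigeon-per-hole clauses: 81 holes * C(82,2) = 81 * 3321 = 269001.
Total clauses = 82 + 269001 = 269083.

269083


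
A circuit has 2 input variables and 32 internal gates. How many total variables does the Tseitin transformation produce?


The Tseitin transformation introduces one auxiliary variable per gate.
Total variables = inputs + gates = 2 + 32 = 34.

34


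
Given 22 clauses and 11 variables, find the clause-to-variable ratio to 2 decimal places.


Clause-to-variable ratio = clauses / variables.
22 / 11 = 2.0.

2.0


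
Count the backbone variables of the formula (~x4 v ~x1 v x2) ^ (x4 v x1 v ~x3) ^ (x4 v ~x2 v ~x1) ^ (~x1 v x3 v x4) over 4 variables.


Find all satisfying assignments: 9 model(s).
Check which variables have the same value in every model.
No variable is fixed across all models.
Backbone size = 0.

0


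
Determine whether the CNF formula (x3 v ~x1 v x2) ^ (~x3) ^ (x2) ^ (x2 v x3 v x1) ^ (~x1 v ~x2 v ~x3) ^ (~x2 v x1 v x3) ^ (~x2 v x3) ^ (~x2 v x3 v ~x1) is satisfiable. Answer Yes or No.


Check all 8 possible truth assignments.
Number of satisfying assignments found: 0.
The formula is unsatisfiable.

No


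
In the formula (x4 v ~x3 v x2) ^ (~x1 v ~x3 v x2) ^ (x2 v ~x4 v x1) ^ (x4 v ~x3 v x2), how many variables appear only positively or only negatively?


A pure literal appears in only one polarity across all clauses.
Pure literals: x2 (positive only), x3 (negative only).
Count = 2.

2


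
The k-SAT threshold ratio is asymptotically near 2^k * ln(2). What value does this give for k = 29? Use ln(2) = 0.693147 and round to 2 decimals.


Using the asymptotic formula: threshold ~ 2^k * ln(2).
2^29 = 536870912.
536870912 * 0.693147 = 372130462.04.

372130462.04


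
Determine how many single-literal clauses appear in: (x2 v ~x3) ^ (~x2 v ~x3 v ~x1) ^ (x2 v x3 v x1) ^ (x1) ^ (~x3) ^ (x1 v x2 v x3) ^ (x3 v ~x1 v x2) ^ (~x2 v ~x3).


A unit clause contains exactly one literal.
Unit clauses found: (x1), (~x3).
Count = 2.

2


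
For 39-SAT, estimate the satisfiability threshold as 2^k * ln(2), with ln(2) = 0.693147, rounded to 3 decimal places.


Using the asymptotic formula: threshold ~ 2^k * ln(2).
2^39 = 549755813888.
549755813888 * 0.693147 = 381061593129.026.

381061593129.026


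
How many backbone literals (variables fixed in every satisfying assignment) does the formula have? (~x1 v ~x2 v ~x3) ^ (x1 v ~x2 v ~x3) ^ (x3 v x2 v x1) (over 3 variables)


Find all satisfying assignments: 5 model(s).
Check which variables have the same value in every model.
No variable is fixed across all models.
Backbone size = 0.

0


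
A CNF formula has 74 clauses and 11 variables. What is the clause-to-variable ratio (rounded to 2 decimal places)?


Clause-to-variable ratio = clauses / variables.
74 / 11 = 6.73.

6.73


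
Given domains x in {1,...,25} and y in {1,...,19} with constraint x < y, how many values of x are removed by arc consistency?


For the constraint x < y, x needs a supporting value in y's domain.
x can be at most 18 (one less than y's maximum).
Valid x values from domain: 18 out of 25.
Pruned = 25 - 18 = 7.

7


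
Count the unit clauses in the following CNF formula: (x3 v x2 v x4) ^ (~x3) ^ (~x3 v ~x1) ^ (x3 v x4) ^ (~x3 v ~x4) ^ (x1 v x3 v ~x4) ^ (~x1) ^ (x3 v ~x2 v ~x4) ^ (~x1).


A unit clause contains exactly one literal.
Unit clauses found: (~x3), (~x1), (~x1).
Count = 3.

3


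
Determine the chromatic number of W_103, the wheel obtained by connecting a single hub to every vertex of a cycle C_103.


W_103 consists of the cycle C_103 together with a hub vertex adjacent to every cycle vertex.
The cycle C_103 needs 3 colors (odd cycle -> 3).
The hub is adjacent to every cycle vertex, so it must receive a new color distinct from all of them.
Chromatic number = 3 + 1 = 4.

4


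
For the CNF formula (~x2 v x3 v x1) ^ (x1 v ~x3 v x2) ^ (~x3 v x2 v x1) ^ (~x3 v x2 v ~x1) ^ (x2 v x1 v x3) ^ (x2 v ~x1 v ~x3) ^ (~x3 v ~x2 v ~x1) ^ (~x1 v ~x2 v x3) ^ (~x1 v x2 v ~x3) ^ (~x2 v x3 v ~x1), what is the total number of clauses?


Each group enclosed in parentheses joined by ^ is one clause.
Counting the conjuncts: 10 clauses.

10


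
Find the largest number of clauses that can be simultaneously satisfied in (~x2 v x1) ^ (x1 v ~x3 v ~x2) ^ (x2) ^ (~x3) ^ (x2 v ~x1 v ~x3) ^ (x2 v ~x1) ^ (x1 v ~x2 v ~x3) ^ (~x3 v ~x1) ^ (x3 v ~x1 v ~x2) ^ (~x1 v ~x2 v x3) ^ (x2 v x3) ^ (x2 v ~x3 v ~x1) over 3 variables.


Enumerate all 8 truth assignments.
For each, count how many of the 12 clauses are satisfied.
The formula is not fully satisfiable, so the maximum is below 12.
Maximum simultaneously satisfiable clauses = 11.

11


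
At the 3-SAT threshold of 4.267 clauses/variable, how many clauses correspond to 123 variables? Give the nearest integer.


The 3-SAT phase transition occurs at approximately 4.267 clauses per variable.
m = 4.267 * 123 = 524.841.
Rounded to nearest integer: 525.

525


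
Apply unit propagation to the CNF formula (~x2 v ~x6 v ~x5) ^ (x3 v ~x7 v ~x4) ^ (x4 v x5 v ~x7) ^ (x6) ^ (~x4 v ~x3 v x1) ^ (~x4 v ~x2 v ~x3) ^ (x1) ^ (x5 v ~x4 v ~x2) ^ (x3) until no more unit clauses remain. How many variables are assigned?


Unit propagation repeatedly assigns the literal in any unit clause, then simplifies.
Assignments in order: x6 = T, x1 = T, x3 = T.
No further unit clauses remain.
Total variables assigned = 3.

3


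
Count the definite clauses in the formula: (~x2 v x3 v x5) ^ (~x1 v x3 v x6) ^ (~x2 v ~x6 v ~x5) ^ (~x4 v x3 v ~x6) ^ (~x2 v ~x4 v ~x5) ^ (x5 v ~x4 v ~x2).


A definite clause has exactly one positive literal.
Clause 1: 2 positive -> not definite
Clause 2: 2 positive -> not definite
Clause 3: 0 positive -> not definite
Clause 4: 1 positive -> definite
Clause 5: 0 positive -> not definite
Clause 6: 1 positive -> definite
Definite clause count = 2.

2


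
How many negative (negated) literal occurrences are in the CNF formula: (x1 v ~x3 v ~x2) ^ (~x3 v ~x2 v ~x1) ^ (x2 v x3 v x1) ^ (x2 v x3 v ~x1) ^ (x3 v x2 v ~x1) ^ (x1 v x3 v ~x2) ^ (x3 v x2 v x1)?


Scan each clause for negated literals.
Clause 1: 2 negative; Clause 2: 3 negative; Clause 3: 0 negative; Clause 4: 1 negative; Clause 5: 1 negative; Clause 6: 1 negative; Clause 7: 0 negative.
Total negative literal occurrences = 8.

8


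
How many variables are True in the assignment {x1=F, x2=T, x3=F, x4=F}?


The weight is the number of variables assigned True.
True variables: x2.
Weight = 1.

1


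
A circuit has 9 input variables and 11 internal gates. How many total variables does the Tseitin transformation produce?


The Tseitin transformation introduces one auxiliary variable per gate.
Total variables = inputs + gates = 9 + 11 = 20.

20


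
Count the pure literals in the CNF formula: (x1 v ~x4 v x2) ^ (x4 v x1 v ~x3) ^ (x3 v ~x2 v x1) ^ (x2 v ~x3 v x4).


A pure literal appears in only one polarity across all clauses.
Pure literals: x1 (positive only).
Count = 1.

1


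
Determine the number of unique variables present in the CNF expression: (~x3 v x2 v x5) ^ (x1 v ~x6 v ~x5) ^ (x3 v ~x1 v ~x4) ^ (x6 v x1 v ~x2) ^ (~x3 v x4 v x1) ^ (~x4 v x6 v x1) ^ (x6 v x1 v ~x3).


Identify each distinct variable in the formula.
Variables found: x1, x2, x3, x4, x5, x6.
Total distinct variables = 6.

6


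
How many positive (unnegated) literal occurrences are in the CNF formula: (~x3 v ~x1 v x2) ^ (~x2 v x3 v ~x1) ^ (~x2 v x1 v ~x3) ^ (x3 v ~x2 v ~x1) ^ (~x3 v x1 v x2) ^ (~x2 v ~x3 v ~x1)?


Scan each clause for unnegated literals.
Clause 1: 1 positive; Clause 2: 1 positive; Clause 3: 1 positive; Clause 4: 1 positive; Clause 5: 2 positive; Clause 6: 0 positive.
Total positive literal occurrences = 6.

6


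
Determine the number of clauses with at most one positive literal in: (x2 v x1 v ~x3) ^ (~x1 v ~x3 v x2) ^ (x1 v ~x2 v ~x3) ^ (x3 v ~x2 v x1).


A Horn clause has at most one positive literal.
Clause 1: 2 positive lit(s) -> not Horn
Clause 2: 1 positive lit(s) -> Horn
Clause 3: 1 positive lit(s) -> Horn
Clause 4: 2 positive lit(s) -> not Horn
Total Horn clauses = 2.

2


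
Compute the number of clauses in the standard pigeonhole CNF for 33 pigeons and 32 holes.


The PHP encoding has two parts:
1) At-least-one-hole clauses: 33 (one per pigeon, each with 32 literals).
2) At-most-one-pigeon-per-hole clauses: 32 holes * C(33,2) = 32 * 528 = 16896.
Total clauses = 33 + 16896 = 16929.

16929


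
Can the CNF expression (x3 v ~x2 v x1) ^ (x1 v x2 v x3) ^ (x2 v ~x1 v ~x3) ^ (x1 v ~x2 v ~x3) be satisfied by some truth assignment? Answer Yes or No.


Check all 8 possible truth assignments.
Number of satisfying assignments found: 4.
The formula is satisfiable.

Yes


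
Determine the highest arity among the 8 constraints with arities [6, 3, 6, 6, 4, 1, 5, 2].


The arities are: 6, 3, 6, 6, 4, 1, 5, 2.
Scan for the maximum value.
Maximum arity = 6.

6


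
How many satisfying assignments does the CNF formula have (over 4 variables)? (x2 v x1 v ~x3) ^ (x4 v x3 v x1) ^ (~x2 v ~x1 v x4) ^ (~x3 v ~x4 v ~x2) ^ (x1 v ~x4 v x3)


Enumerate all 16 truth assignments over 4 variables.
Test each against every clause.
Satisfying assignments found: 6.

6


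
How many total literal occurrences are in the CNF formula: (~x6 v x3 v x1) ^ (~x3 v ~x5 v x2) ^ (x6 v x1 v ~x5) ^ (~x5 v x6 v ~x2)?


Clause lengths: 3, 3, 3, 3.
Sum = 3 + 3 + 3 + 3 = 12.

12


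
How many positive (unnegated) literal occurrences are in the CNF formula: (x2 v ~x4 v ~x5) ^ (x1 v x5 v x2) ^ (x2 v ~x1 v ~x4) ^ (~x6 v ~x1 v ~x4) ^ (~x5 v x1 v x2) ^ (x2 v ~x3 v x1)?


Scan each clause for unnegated literals.
Clause 1: 1 positive; Clause 2: 3 positive; Clause 3: 1 positive; Clause 4: 0 positive; Clause 5: 2 positive; Clause 6: 2 positive.
Total positive literal occurrences = 9.

9


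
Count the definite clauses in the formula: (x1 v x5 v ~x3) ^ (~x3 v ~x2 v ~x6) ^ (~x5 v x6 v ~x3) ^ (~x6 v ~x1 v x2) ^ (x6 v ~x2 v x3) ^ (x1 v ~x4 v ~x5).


A definite clause has exactly one positive literal.
Clause 1: 2 positive -> not definite
Clause 2: 0 positive -> not definite
Clause 3: 1 positive -> definite
Clause 4: 1 positive -> definite
Clause 5: 2 positive -> not definite
Clause 6: 1 positive -> definite
Definite clause count = 3.

3


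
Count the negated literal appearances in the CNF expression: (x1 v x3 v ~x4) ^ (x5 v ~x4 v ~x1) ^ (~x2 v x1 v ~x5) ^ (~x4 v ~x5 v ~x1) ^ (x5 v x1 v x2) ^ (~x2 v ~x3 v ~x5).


Scan each clause for negated literals.
Clause 1: 1 negative; Clause 2: 2 negative; Clause 3: 2 negative; Clause 4: 3 negative; Clause 5: 0 negative; Clause 6: 3 negative.
Total negative literal occurrences = 11.

11


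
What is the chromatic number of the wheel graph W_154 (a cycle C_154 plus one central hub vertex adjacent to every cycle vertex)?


W_154 consists of the cycle C_154 together with a hub vertex adjacent to every cycle vertex.
The cycle C_154 needs 2 colors (even cycle -> 2).
The hub is adjacent to every cycle vertex, so it must receive a new color distinct from all of them.
Chromatic number = 2 + 1 = 3.

3


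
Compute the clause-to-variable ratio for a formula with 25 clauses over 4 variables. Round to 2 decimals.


Clause-to-variable ratio = clauses / variables.
25 / 4 = 6.25.

6.25


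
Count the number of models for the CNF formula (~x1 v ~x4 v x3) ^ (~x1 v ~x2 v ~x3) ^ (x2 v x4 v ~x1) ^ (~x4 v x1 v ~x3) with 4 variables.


Enumerate all 16 truth assignments over 4 variables.
Test each against every clause.
Satisfying assignments found: 8.

8


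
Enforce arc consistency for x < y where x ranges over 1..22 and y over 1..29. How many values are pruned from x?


For the constraint x < y, x needs a supporting value in y's domain.
x can be at most 28 (one less than y's maximum).
Valid x values from domain: 22 out of 22.
Pruned = 22 - 22 = 0.

0


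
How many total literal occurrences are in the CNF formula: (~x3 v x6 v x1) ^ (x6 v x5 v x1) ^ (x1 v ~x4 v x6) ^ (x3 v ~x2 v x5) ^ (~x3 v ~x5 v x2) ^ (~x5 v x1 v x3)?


Clause lengths: 3, 3, 3, 3, 3, 3.
Sum = 3 + 3 + 3 + 3 + 3 + 3 = 18.

18


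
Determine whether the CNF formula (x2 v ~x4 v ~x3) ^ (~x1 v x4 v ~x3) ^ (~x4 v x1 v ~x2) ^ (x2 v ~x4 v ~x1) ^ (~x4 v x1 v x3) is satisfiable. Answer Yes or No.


Check all 16 possible truth assignments.
Number of satisfying assignments found: 8.
The formula is satisfiable.

Yes


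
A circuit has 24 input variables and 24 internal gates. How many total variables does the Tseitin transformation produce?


The Tseitin transformation introduces one auxiliary variable per gate.
Total variables = inputs + gates = 24 + 24 = 48.

48


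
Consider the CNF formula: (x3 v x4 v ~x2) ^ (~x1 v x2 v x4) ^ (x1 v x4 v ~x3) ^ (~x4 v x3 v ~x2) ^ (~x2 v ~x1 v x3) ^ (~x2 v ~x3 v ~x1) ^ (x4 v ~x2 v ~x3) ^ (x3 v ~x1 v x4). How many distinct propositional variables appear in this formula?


Identify each distinct variable in the formula.
Variables found: x1, x2, x3, x4.
Total distinct variables = 4.

4


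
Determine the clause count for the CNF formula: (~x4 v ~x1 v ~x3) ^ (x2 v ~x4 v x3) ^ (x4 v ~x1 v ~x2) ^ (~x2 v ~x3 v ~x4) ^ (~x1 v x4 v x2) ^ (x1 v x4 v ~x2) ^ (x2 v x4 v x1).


Each group enclosed in parentheses joined by ^ is one clause.
Counting the conjuncts: 7 clauses.

7


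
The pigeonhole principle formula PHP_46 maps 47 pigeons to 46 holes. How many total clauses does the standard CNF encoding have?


The PHP encoding has two parts:
1) At-least-one-hole clauses: 47 (one per pigeon, each with 46 literals).
2) At-most-one-pigeon-per-hole clauses: 46 holes * C(47,2) = 46 * 1081 = 49726.
Total clauses = 47 + 49726 = 49773.

49773


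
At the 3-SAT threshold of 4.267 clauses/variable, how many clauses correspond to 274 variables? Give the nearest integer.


The 3-SAT phase transition occurs at approximately 4.267 clauses per variable.
m = 4.267 * 274 = 1169.158.
Rounded to nearest integer: 1169.

1169


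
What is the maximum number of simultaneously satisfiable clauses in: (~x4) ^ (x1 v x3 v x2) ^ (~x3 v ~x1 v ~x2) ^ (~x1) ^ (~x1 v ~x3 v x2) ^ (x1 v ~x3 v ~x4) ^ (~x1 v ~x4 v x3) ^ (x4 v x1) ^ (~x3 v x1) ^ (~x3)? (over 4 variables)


Enumerate all 16 truth assignments.
For each, count how many of the 10 clauses are satisfied.
The formula is not fully satisfiable, so the maximum is below 10.
Maximum simultaneously satisfiable clauses = 9.

9


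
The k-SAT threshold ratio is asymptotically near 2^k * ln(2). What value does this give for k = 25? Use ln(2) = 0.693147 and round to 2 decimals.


Using the asymptotic formula: threshold ~ 2^k * ln(2).
2^25 = 33554432.
33554432 * 0.693147 = 23258153.88.

23258153.88


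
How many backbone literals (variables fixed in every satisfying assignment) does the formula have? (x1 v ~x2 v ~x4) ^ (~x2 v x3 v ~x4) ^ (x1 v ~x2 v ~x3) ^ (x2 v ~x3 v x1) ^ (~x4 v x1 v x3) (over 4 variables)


Find all satisfying assignments: 9 model(s).
Check which variables have the same value in every model.
No variable is fixed across all models.
Backbone size = 0.

0


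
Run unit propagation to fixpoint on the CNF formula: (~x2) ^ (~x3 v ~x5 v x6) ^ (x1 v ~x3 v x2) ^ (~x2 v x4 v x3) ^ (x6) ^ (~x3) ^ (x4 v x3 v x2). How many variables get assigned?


Unit propagation repeatedly assigns the literal in any unit clause, then simplifies.
Assignments in order: x2 = F, x6 = T, x3 = F, x4 = T.
No further unit clauses remain.
Total variables assigned = 4.

4


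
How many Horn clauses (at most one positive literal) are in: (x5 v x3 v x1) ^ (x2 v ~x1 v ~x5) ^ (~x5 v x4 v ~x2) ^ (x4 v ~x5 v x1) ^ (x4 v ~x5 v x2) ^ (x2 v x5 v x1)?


A Horn clause has at most one positive literal.
Clause 1: 3 positive lit(s) -> not Horn
Clause 2: 1 positive lit(s) -> Horn
Clause 3: 1 positive lit(s) -> Horn
Clause 4: 2 positive lit(s) -> not Horn
Clause 5: 2 positive lit(s) -> not Horn
Clause 6: 3 positive lit(s) -> not Horn
Total Horn clauses = 2.

2


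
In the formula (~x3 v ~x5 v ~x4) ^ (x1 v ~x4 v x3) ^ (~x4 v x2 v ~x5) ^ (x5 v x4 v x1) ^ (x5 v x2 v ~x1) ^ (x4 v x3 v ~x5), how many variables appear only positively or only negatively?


A pure literal appears in only one polarity across all clauses.
Pure literals: x2 (positive only).
Count = 1.

1


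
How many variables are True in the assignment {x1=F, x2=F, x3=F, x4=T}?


The weight is the number of variables assigned True.
True variables: x4.
Weight = 1.

1


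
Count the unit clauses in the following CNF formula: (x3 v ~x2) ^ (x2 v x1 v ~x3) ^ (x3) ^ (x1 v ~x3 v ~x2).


A unit clause contains exactly one literal.
Unit clauses found: (x3).
Count = 1.

1


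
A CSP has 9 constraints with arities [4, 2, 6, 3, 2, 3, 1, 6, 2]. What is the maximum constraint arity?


The arities are: 4, 2, 6, 3, 2, 3, 1, 6, 2.
Scan for the maximum value.
Maximum arity = 6.

6


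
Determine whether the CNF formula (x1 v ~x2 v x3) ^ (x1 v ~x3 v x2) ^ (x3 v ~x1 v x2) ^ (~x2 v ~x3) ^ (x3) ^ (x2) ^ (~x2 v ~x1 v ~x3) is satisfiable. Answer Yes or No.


Check all 8 possible truth assignments.
Number of satisfying assignments found: 0.
The formula is unsatisfiable.

No


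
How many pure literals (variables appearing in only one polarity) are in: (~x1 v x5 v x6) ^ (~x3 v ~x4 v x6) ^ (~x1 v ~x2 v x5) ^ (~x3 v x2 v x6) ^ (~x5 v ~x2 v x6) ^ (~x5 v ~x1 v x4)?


A pure literal appears in only one polarity across all clauses.
Pure literals: x1 (negative only), x3 (negative only), x6 (positive only).
Count = 3.

3


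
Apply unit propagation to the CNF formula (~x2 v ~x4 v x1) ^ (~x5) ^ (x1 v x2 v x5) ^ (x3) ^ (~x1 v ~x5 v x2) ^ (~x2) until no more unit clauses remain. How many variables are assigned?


Unit propagation repeatedly assigns the literal in any unit clause, then simplifies.
Assignments in order: x5 = F, x3 = T, x2 = F, x1 = T.
No further unit clauses remain.
Total variables assigned = 4.

4


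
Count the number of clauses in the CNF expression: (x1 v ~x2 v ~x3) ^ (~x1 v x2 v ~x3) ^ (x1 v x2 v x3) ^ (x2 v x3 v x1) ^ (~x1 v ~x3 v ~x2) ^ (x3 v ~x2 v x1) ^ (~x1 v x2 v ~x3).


Each group enclosed in parentheses joined by ^ is one clause.
Counting the conjuncts: 7 clauses.

7


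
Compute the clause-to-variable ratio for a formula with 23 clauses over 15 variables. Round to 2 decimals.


Clause-to-variable ratio = clauses / variables.
23 / 15 = 1.53.

1.53


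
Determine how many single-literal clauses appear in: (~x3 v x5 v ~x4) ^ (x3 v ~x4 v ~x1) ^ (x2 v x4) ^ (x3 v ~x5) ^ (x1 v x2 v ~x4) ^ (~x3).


A unit clause contains exactly one literal.
Unit clauses found: (~x3).
Count = 1.

1


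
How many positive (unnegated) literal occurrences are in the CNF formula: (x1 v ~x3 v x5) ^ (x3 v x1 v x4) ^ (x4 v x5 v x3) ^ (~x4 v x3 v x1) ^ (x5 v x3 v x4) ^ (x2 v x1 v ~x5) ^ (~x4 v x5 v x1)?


Scan each clause for unnegated literals.
Clause 1: 2 positive; Clause 2: 3 positive; Clause 3: 3 positive; Clause 4: 2 positive; Clause 5: 3 positive; Clause 6: 2 positive; Clause 7: 2 positive.
Total positive literal occurrences = 17.

17


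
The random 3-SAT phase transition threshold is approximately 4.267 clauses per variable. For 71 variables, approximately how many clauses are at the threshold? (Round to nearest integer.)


The 3-SAT phase transition occurs at approximately 4.267 clauses per variable.
m = 4.267 * 71 = 302.957.
Rounded to nearest integer: 303.

303


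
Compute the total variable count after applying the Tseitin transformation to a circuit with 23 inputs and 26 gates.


The Tseitin transformation introduces one auxiliary variable per gate.
Total variables = inputs + gates = 23 + 26 = 49.

49


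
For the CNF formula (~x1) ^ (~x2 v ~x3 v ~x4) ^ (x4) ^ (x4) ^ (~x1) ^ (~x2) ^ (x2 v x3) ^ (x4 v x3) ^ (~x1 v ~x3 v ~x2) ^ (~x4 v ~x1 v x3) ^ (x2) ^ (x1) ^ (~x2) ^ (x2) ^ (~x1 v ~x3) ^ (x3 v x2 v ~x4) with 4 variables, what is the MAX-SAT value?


Enumerate all 16 truth assignments.
For each, count how many of the 16 clauses are satisfied.
The formula is not fully satisfiable, so the maximum is below 16.
Maximum simultaneously satisfiable clauses = 13.

13


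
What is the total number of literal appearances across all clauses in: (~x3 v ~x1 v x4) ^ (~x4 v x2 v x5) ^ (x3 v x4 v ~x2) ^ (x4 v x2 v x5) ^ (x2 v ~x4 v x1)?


Clause lengths: 3, 3, 3, 3, 3.
Sum = 3 + 3 + 3 + 3 + 3 = 15.

15


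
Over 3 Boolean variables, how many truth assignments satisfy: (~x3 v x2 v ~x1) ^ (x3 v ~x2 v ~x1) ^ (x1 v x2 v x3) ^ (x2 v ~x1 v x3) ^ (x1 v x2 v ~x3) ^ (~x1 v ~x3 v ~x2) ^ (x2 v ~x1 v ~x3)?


Enumerate all 8 truth assignments over 3 variables.
Test each against every clause.
Satisfying assignments found: 2.

2


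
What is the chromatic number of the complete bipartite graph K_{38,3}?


K_{38,3} is bipartite by definition: the two parts are independent sets, with every edge crossing between them.
Color all vertices in one part with color 1 and all vertices in the other part with color 2.
Since the graph has at least one edge, one color does not suffice.
Chromatic number = 2.

2


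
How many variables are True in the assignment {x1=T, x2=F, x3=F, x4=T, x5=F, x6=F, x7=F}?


The weight is the number of variables assigned True.
True variables: x1, x4.
Weight = 2.

2


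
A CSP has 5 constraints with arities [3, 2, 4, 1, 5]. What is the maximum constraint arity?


The arities are: 3, 2, 4, 1, 5.
Scan for the maximum value.
Maximum arity = 5.

5


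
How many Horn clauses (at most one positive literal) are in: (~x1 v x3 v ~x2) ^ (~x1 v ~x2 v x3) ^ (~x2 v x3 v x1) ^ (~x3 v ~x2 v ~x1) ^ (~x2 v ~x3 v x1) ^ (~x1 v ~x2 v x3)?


A Horn clause has at most one positive literal.
Clause 1: 1 positive lit(s) -> Horn
Clause 2: 1 positive lit(s) -> Horn
Clause 3: 2 positive lit(s) -> not Horn
Clause 4: 0 positive lit(s) -> Horn
Clause 5: 1 positive lit(s) -> Horn
Clause 6: 1 positive lit(s) -> Horn
Total Horn clauses = 5.

5


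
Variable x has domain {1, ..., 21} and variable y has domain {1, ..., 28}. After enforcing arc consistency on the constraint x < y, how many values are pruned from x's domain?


For the constraint x < y, x needs a supporting value in y's domain.
x can be at most 27 (one less than y's maximum).
Valid x values from domain: 21 out of 21.
Pruned = 21 - 21 = 0.

0


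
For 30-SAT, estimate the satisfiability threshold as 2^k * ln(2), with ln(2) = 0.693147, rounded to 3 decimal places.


Using the asymptotic formula: threshold ~ 2^k * ln(2).
2^30 = 1073741824.
1073741824 * 0.693147 = 744260924.08.

744260924.08


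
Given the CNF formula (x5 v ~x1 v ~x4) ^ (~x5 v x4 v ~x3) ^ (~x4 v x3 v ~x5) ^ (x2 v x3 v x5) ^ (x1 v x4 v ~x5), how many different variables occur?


Identify each distinct variable in the formula.
Variables found: x1, x2, x3, x4, x5.
Total distinct variables = 5.

5


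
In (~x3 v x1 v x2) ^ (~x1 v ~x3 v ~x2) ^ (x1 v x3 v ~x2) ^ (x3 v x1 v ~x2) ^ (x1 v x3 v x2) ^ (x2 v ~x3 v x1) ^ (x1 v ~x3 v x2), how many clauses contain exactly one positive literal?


A definite clause has exactly one positive literal.
Clause 1: 2 positive -> not definite
Clause 2: 0 positive -> not definite
Clause 3: 2 positive -> not definite
Clause 4: 2 positive -> not definite
Clause 5: 3 positive -> not definite
Clause 6: 2 positive -> not definite
Clause 7: 2 positive -> not definite
Definite clause count = 0.

0


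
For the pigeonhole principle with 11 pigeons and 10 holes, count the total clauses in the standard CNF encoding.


The PHP encoding has two parts:
1) At-least-one-hole clauses: 11 (one per pigeon, each with 10 literals).
2) At-most-one-pigeon-per-hole clauses: 10 holes * C(11,2) = 10 * 55 = 550.
Total clauses = 11 + 550 = 561.

561


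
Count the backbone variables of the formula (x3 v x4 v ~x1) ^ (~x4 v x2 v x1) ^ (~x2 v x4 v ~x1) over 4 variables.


Find all satisfying assignments: 11 model(s).
Check which variables have the same value in every model.
No variable is fixed across all models.
Backbone size = 0.

0


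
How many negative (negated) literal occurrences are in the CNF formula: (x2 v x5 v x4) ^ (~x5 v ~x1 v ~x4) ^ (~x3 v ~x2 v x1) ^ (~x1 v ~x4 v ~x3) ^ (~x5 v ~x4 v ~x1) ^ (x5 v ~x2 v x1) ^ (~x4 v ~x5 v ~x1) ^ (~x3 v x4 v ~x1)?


Scan each clause for negated literals.
Clause 1: 0 negative; Clause 2: 3 negative; Clause 3: 2 negative; Clause 4: 3 negative; Clause 5: 3 negative; Clause 6: 1 negative; Clause 7: 3 negative; Clause 8: 2 negative.
Total negative literal occurrences = 17.

17


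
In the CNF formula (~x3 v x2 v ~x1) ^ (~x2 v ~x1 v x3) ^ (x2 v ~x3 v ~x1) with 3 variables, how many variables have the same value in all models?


Find all satisfying assignments: 6 model(s).
Check which variables have the same value in every model.
No variable is fixed across all models.
Backbone size = 0.

0


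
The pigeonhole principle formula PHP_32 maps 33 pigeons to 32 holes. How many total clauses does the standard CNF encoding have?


The PHP encoding has two parts:
1) At-least-one-hole clauses: 33 (one per pigeon, each with 32 literals).
2) At-most-one-pigeon-per-hole clauses: 32 holes * C(33,2) = 32 * 528 = 16896.
Total clauses = 33 + 16896 = 16929.

16929


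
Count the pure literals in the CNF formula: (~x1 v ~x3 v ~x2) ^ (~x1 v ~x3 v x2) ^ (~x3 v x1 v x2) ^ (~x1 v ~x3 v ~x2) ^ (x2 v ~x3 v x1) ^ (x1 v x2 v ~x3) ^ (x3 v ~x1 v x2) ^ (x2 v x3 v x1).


A pure literal appears in only one polarity across all clauses.
No pure literals found.
Count = 0.

0


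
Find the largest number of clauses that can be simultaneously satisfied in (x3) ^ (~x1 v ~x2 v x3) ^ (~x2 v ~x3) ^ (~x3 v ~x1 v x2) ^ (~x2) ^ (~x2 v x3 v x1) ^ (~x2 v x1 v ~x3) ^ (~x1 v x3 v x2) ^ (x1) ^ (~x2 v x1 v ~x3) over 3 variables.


Enumerate all 8 truth assignments.
For each, count how many of the 10 clauses are satisfied.
The formula is not fully satisfiable, so the maximum is below 10.
Maximum simultaneously satisfiable clauses = 9.

9


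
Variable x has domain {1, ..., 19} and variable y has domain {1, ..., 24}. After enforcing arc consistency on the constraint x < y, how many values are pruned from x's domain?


For the constraint x < y, x needs a supporting value in y's domain.
x can be at most 23 (one less than y's maximum).
Valid x values from domain: 19 out of 19.
Pruned = 19 - 19 = 0.

0


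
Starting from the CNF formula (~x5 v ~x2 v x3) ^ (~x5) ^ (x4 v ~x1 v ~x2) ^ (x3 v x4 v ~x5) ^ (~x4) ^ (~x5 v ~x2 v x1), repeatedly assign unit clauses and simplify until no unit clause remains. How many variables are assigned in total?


Unit propagation repeatedly assigns the literal in any unit clause, then simplifies.
Assignments in order: x5 = F, x4 = F.
No further unit clauses remain.
Total variables assigned = 2.

2


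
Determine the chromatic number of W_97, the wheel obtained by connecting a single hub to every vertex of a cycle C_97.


W_97 consists of the cycle C_97 together with a hub vertex adjacent to every cycle vertex.
The cycle C_97 needs 3 colors (odd cycle -> 3).
The hub is adjacent to every cycle vertex, so it must receive a new color distinct from all of them.
Chromatic number = 3 + 1 = 4.

4


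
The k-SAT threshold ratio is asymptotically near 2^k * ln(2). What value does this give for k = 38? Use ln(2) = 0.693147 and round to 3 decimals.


Using the asymptotic formula: threshold ~ 2^k * ln(2).
2^38 = 274877906944.
274877906944 * 0.693147 = 190530796564.513.

190530796564.513


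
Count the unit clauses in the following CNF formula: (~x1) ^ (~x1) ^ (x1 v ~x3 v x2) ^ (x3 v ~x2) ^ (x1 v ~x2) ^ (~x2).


A unit clause contains exactly one literal.
Unit clauses found: (~x1), (~x1), (~x2).
Count = 3.

3


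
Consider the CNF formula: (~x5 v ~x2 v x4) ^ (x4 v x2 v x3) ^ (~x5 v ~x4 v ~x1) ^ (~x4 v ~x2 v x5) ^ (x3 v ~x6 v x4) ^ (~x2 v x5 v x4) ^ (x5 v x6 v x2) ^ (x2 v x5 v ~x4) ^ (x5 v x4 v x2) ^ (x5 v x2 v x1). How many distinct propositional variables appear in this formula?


Identify each distinct variable in the formula.
Variables found: x1, x2, x3, x4, x5, x6.
Total distinct variables = 6.

6


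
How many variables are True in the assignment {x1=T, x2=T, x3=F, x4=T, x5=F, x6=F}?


The weight is the number of variables assigned True.
True variables: x1, x2, x4.
Weight = 3.

3


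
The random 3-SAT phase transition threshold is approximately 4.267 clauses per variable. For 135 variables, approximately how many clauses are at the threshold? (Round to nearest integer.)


The 3-SAT phase transition occurs at approximately 4.267 clauses per variable.
m = 4.267 * 135 = 576.045.
Rounded to nearest integer: 576.

576


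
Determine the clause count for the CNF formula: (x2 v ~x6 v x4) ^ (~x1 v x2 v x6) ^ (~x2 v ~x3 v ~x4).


Each group enclosed in parentheses joined by ^ is one clause.
Counting the conjuncts: 3 clauses.

3


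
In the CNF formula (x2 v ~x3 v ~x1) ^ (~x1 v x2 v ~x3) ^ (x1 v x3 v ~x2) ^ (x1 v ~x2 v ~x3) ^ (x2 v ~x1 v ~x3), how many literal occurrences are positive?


Scan each clause for unnegated literals.
Clause 1: 1 positive; Clause 2: 1 positive; Clause 3: 2 positive; Clause 4: 1 positive; Clause 5: 1 positive.
Total positive literal occurrences = 6.

6


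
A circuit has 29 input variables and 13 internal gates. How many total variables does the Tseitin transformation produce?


The Tseitin transformation introduces one auxiliary variable per gate.
Total variables = inputs + gates = 29 + 13 = 42.

42


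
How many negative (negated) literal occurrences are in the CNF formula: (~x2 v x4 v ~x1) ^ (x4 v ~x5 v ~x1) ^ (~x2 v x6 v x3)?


Scan each clause for negated literals.
Clause 1: 2 negative; Clause 2: 2 negative; Clause 3: 1 negative.
Total negative literal occurrences = 5.

5
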